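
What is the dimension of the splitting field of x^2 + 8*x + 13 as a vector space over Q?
[K:Q] = 2

The discriminant of x^2 + (8)*x + (13) is b^2 - 4c = 64 - (52) = 12. Since 12 is not a perfect square in Q, the polynomial is irreducible over Q. Its two roots generate a degree-2 extension, so [K:Q] = 2.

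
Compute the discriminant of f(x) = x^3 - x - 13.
Δ = -4559

For a depressed cubic x^3 + p x + q the discriminant is Δ = -4 p^3 - 27 q^2 = -4*(-1)^3 - 27*(-13)^2 = 4 - 4563 = -4559.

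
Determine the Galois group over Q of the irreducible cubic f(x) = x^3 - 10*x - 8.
Gal(K/Q) = S_3 (symmetric group of order 6)

Compute the discriminant of x^3 + (0)*x^2 + (-10)*x + (-8): Δ = 2272. Since Δ is not a rational square, the Galois group is not contained in A_3; it must be the full S_3 (irreducibility of the cubic rules out anything smaller).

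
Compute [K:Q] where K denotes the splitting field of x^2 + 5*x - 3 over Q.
[K:Q] = 2

The discriminant of x^2 + (5)*x + (-3) is b^2 - 4c = 25 - (-12) = 37. Since 37 is not a perfect square in Q, the polynomial is irreducible over Q. Its two roots generate a degree-2 extension, so [K:Q] = 2.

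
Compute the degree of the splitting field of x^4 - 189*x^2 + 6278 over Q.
[K:Q] = 4

f factors as (x^2 - 43)(x^2 - 146); the splitting field is K = Q(sqrt(43), sqrt(146)). Since 43, 146, and 6278 are all non-squares in Q, the three subfields Q(sqrt(43)), Q(sqrt(146)), Q(sqrt(6278)) are distinct degree-2 extensions, so [K:Q] = 4 (Klein four Galois group).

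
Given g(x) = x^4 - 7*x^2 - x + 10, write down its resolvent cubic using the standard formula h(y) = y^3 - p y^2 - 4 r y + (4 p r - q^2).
h(y) = y^3 + 7*y^2 - 40*y - 281

Identify coefficients: p = -7, q = -1, r = 10.
Plug into h(y) = y^3 - p y^2 - 4 r y + (4 p r - q^2):
  h(y) = y^3 - (-7) y^2 - 4*(10) y + (4*(-7)*(10) - (-1)^2)
       = y^3 + (7) y^2 + (-40) y + (-281).
Simplifying: h(y) = y^3 + 7*y^2 - 40*y - 281.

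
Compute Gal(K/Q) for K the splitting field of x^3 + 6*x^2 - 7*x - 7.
Gal(K/Q) = S_3 (symmetric group of order 6)

Compute the discriminant of x^3 + (6)*x^2 + (-7)*x + (-7): Δ = 13153. Since Δ is not a rational square, the Galois group is not contained in A_3; it must be the full S_3 (irreducibility of the cubic rules out anything smaller).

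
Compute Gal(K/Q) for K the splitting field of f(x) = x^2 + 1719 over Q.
Gal(K/Q) = Z/2Z (cyclic of order 2)

x^2 + 1719 is irreducible over Q since -1719 is not a rational square. The splitting field Q(sqrt(-1719)) has degree 2 over Q, and its unique nontrivial automorphism is sqrt(-1719) ↦ -sqrt(-1719). Hence Gal(Q(sqrt(-1719))/Q) = Z/2Z.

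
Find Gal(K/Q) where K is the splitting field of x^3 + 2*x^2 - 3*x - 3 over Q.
Gal(K/Q) = S_3 (symmetric group of order 6)

Compute the discriminant of x^3 + (2)*x^2 + (-3)*x + (-3): Δ = 321. Since Δ is not a rational square, the Galois group is not contained in A_3; it must be the full S_3 (irreducibility of the cubic rules out anything smaller).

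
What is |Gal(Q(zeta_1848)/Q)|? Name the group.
|Gal(Q(zeta_1848)/Q)| = phi(1848) = 480; group ≅ (Z/1848Z)^* ≅ Z/2Z × Z/2Z × Z/2Z × Z/6Z × Z/10Z

The n-th cyclotomic polynomial Φ_1848(x) is the minimal polynomial of zeta_1848 over Q and has degree phi(1848) = 480. So Q(zeta_1848) is a degree-480 Galois extension with Galois group (Z/1848Z)^*. By CRT, (Z/1848Z)^* ≅ (Z/8Z)^* × (Z/3Z)^* × (Z/7Z)^* × (Z/11Z)^*. Each prime-power unit group is (Z/8Z)^* ≅ Z/2Z × Z/2Z; (Z/3Z)^* ≅ Z/2Z; (Z/7Z)^* ≅ Z/6Z; (Z/11Z)^* ≅ Z/10Z. Hence Gal(Q(zeta_1848)/Q) ≅ Z/2Z × Z/2Z × Z/2Z × Z/6Z × Z/10Z.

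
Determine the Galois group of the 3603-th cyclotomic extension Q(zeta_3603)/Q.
|Gal(Q(zeta_3603)/Q)| = phi(3603) = 2400; group ≅ (Z/3603Z)^* ≅ Z/2Z × Z/1200Z

The n-th cyclotomic polynomial Φ_3603(x) is the minimal polynomial of zeta_3603 over Q and has degree phi(3603) = 2400. So Q(zeta_3603) is a degree-2400 Galois extension with Galois group (Z/3603Z)^*. By CRT, (Z/3603Z)^* ≅ (Z/3Z)^* × (Z/1201Z)^*. Each prime-power unit group is (Z/3Z)^* ≅ Z/2Z; (Z/1201Z)^* ≅ Z/1200Z. Hence Gal(Q(zeta_3603)/Q) ≅ Z/2Z × Z/1200Z.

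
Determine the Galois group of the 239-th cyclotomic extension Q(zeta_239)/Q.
|Gal(Q(zeta_239)/Q)| = phi(239) = 238; group ≅ (Z/239Z)^* ≅ Z/238Z

The n-th cyclotomic polynomial Φ_239(x) is the minimal polynomial of zeta_239 over Q and has degree phi(239) = 238. So Q(zeta_239) is a degree-238 Galois extension with Galois group (Z/239Z)^*. (Z/239Z)^* is cyclic since 239 is an odd prime power (or 4). Hence Gal(Q(zeta_239)/Q) ≅ Z/238Z.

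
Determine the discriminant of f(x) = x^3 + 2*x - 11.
Δ = -3299

For a depressed cubic x^3 + p x + q the discriminant is Δ = -4 p^3 - 27 q^2 = -4*(2)^3 - 27*(-11)^2 = -32 - 3267 = -3299.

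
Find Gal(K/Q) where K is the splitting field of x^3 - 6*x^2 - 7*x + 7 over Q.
Gal(K/Q) = S_3 (symmetric group of order 6)

Compute the discriminant of x^3 + (-6)*x^2 + (-7)*x + (7): Δ = 13153. Since Δ is not a rational square, the Galois group is not contained in A_3; it must be the full S_3 (irreducibility of the cubic rules out anything smaller).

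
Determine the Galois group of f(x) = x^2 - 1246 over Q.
Gal(K/Q) = Z/2Z (cyclic of order 2)

x^2 - 1246 is irreducible over Q since 1246 is not a rational square. The splitting field Q(sqrt(1246)) has degree 2 over Q, and its unique nontrivial automorphism is sqrt(1246) ↦ -sqrt(1246). Hence Gal(Q(sqrt(1246))/Q) = Z/2Z.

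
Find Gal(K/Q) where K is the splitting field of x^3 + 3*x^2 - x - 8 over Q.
Gal(K/Q) = S_3 (symmetric group of order 6)

Compute the discriminant of x^3 + (3)*x^2 + (-1)*x + (-8): Δ = -419. Since Δ is not a rational square, the Galois group is not contained in A_3; it must be the full S_3 (irreducibility of the cubic rules out anything smaller).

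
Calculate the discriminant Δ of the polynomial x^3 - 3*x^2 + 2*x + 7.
Δ = -1319

For x^3 + a x^2 + b x + c the discriminant is Δ = 18 a b c - 4 a^3 c + a^2 b^2 - 4 b^3 - 27 c^2.
Plug a = -3, b = 2, c = 7:
  18*(-3)*(2)*(7) - 4*(-3)^3*(7) + (-3)^2*(2)^2 - 4*(2)^3 - 27*(7)^2
  = -756 + (756) + 36 + (-32) + (-1323)
  = -1319.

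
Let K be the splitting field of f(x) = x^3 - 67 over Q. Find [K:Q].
[K:Q] = 6

x^3 - 67 has one real root r = 67^(1/3) and two complex roots r*zeta_3, r*zeta_3^2 where zeta_3 = e^(2*pi*i/3). The splitting field is Q(r, zeta_3). [Q(r):Q] = 3 and [Q(zeta_3):Q] = 2 with gcd = 1, so [Q(r, zeta_3):Q] = 3 * 2 = 6.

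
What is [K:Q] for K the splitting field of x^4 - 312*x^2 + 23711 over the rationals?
[K:Q] = 4

f factors as (x^2 - 181)(x^2 - 131); the splitting field is K = Q(sqrt(181), sqrt(131)). Since 181, 131, and 23711 are all non-squares in Q, the three subfields Q(sqrt(181)), Q(sqrt(131)), Q(sqrt(23711)) are distinct degree-2 extensions, so [K:Q] = 4 (Klein four Galois group).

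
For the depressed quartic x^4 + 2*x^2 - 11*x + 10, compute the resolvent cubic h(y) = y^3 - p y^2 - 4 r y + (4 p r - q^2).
h(y) = y^3 - 2*y^2 - 40*y - 41

Identify coefficients: p = 2, q = -11, r = 10.
Plug into h(y) = y^3 - p y^2 - 4 r y + (4 p r - q^2):
  h(y) = y^3 - (2) y^2 - 4*(10) y + (4*(2)*(10) - (-11)^2)
       = y^3 + (-2) y^2 + (-40) y + (-41).
Simplifying: h(y) = y^3 - 2*y^2 - 40*y - 41.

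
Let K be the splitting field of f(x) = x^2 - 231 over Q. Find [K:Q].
[K:Q] = 2

The polynomial x^2 - 231 is irreducible over Q since 231 is not a perfect square. Its splitting field is Q(sqrt(231)), which has degree 2 over Q.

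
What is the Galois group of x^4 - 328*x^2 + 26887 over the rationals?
Gal(K/Q) = V_4 (Klein four-group, Z/2Z × Z/2Z)

f factors as (x^2 - 167)(x^2 - 161), so the splitting field is K = Q(sqrt(167), sqrt(161)). The elements 167, 161, 26887 are all non-squares in Q, so sqrt(167) and sqrt(161) generate independent quadratic extensions. Thus [K:Q] = 4 and Gal(K/Q) is generated by the two order-2 automorphisms sqrt(167) ↦ -sqrt(167) and sqrt(161) ↦ -sqrt(161), giving V_4.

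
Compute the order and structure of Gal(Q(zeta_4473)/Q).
|Gal(Q(zeta_4473)/Q)| = phi(4473) = 2520; group ≅ (Z/4473Z)^* ≅ Z/6Z × Z/6Z × Z/70Z

The n-th cyclotomic polynomial Φ_4473(x) is the minimal polynomial of zeta_4473 over Q and has degree phi(4473) = 2520. So Q(zeta_4473) is a degree-2520 Galois extension with Galois group (Z/4473Z)^*. By CRT, (Z/4473Z)^* ≅ (Z/9Z)^* × (Z/7Z)^* × (Z/71Z)^*. Each prime-power unit group is (Z/9Z)^* ≅ Z/6Z; (Z/7Z)^* ≅ Z/6Z; (Z/71Z)^* ≅ Z/70Z. Hence Gal(Q(zeta_4473)/Q) ≅ Z/6Z × Z/6Z × Z/70Z.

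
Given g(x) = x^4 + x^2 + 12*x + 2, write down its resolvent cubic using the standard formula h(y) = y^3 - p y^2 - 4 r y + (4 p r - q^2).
h(y) = y^3 - y^2 - 8*y - 136

Identify coefficients: p = 1, q = 12, r = 2.
Plug into h(y) = y^3 - p y^2 - 4 r y + (4 p r - q^2):
  h(y) = y^3 - (1) y^2 - 4*(2) y + (4*(1)*(2) - (12)^2)
       = y^3 + (-1) y^2 + (-8) y + (-136).
Simplifying: h(y) = y^3 - y^2 - 8*y - 136.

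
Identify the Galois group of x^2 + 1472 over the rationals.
Gal(K/Q) = Z/2Z (cyclic of order 2)

x^2 + 1472 is irreducible over Q since -1472 is not a rational square. The splitting field Q(sqrt(-1472)) has degree 2 over Q, and its unique nontrivial automorphism is sqrt(-1472) ↦ -sqrt(-1472). Hence Gal(Q(sqrt(-1472))/Q) = Z/2Z.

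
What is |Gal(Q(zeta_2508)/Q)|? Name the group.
|Gal(Q(zeta_2508)/Q)| = phi(2508) = 720; group ≅ (Z/2508Z)^* ≅ Z/2Z × Z/2Z × Z/10Z × Z/18Z

The n-th cyclotomic polynomial Φ_2508(x) is the minimal polynomial of zeta_2508 over Q and has degree phi(2508) = 720. So Q(zeta_2508) is a degree-720 Galois extension with Galois group (Z/2508Z)^*. By CRT, (Z/2508Z)^* ≅ (Z/4Z)^* × (Z/3Z)^* × (Z/11Z)^* × (Z/19Z)^*. Each prime-power unit group is (Z/4Z)^* ≅ Z/2Z; (Z/3Z)^* ≅ Z/2Z; (Z/11Z)^* ≅ Z/10Z; (Z/19Z)^* ≅ Z/18Z. Hence Gal(Q(zeta_2508)/Q) ≅ Z/2Z × Z/2Z × Z/10Z × Z/18Z.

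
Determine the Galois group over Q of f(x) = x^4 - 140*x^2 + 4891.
Gal(K/Q) = V_4 (Klein four-group, Z/2Z × Z/2Z)

f factors as (x^2 - 67)(x^2 - 73), so the splitting field is K = Q(sqrt(67), sqrt(73)). The elements 67, 73, 4891 are all non-squares in Q, so sqrt(67) and sqrt(73) generate independent quadratic extensions. Thus [K:Q] = 4 and Gal(K/Q) is generated by the two order-2 automorphisms sqrt(67) ↦ -sqrt(67) and sqrt(73) ↦ -sqrt(73), giving V_4.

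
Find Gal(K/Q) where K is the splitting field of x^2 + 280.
Gal(K/Q) = Z/2Z (cyclic of order 2)

x^2 + 280 is irreducible over Q since -280 is not a rational square. The splitting field Q(sqrt(-280)) has degree 2 over Q, and its unique nontrivial automorphism is sqrt(-280) ↦ -sqrt(-280). Hence Gal(Q(sqrt(-280))/Q) = Z/2Z.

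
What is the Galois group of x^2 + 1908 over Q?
Gal(K/Q) = Z/2Z (cyclic of order 2)

x^2 + 1908 is irreducible over Q since -1908 is not a rational square. The splitting field Q(sqrt(-1908)) has degree 2 over Q, and its unique nontrivial automorphism is sqrt(-1908) ↦ -sqrt(-1908). Hence Gal(Q(sqrt(-1908))/Q) = Z/2Z.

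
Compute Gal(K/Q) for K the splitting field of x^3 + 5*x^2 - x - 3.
Gal(K/Q) = S_3 (symmetric group of order 6)

Compute the discriminant of x^3 + (5)*x^2 + (-1)*x + (-3): Δ = 1556. Since Δ is not a rational square, the Galois group is not contained in A_3; it must be the full S_3 (irreducibility of the cubic rules out anything smaller).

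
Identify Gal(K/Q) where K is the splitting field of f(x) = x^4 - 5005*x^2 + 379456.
Gal(K/Q) = Z/2Z (cyclic of order 2)

f factors as (x^2 - 4928)(x^2 - 77), so the splitting field is K = Q(sqrt(4928), sqrt(77)). The squarefree part of 4928 is 77 and the squarefree part of 77 is also 77, so sqrt(4928) and sqrt(77) are both rational multiples of sqrt(77). Hence Q(sqrt(4928)) = Q(sqrt(77)) = Q(sqrt(77)), and the splitting field collapses to a single degree-2 extension with Galois group Z/2Z.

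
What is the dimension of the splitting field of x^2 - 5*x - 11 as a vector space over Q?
[K:Q] = 2

The discriminant of x^2 + (-5)*x + (-11) is b^2 - 4c = 25 - (-44) = 69. Since 69 is not a perfect square in Q, the polynomial is irreducible over Q. Its two roots generate a degree-2 extension, so [K:Q] = 2.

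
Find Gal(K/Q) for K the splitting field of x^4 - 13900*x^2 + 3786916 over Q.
Gal(K/Q) = Z/2Z (cyclic of order 2)

f factors as (x^2 - 278)(x^2 - 13622), so the splitting field is K = Q(sqrt(278), sqrt(13622)). The squarefree part of 278 is 278 and the squarefree part of 13622 is also 278, so sqrt(278) and sqrt(13622) are both rational multiples of sqrt(278). Hence Q(sqrt(278)) = Q(sqrt(13622)) = Q(sqrt(278)), and the splitting field collapses to a single degree-2 extension with Galois group Z/2Z.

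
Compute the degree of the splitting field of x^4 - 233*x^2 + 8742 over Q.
[K:Q] = 4

f factors as (x^2 - 186)(x^2 - 47); the splitting field is K = Q(sqrt(186), sqrt(47)). Since 186, 47, and 8742 are all non-squares in Q, the three subfields Q(sqrt(186)), Q(sqrt(47)), Q(sqrt(8742)) are distinct degree-2 extensions, so [K:Q] = 4 (Klein four Galois group).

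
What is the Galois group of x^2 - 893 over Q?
Gal(K/Q) = Z/2Z (cyclic of order 2)

x^2 - 893 is irreducible over Q since 893 is not a rational square. The splitting field Q(sqrt(893)) has degree 2 over Q, and its unique nontrivial automorphism is sqrt(893) ↦ -sqrt(893). Hence Gal(Q(sqrt(893))/Q) = Z/2Z.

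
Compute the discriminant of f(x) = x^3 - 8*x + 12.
Δ = -1840

For a depressed cubic x^3 + p x + q the discriminant is Δ = -4 p^3 - 27 q^2 = -4*(-8)^3 - 27*(12)^2 = 2048 - 3888 = -1840.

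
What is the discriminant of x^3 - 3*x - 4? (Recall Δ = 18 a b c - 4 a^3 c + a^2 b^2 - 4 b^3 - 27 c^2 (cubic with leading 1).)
Δ = -324

For x^3 + a x^2 + b x + c the discriminant is Δ = 18 a b c - 4 a^3 c + a^2 b^2 - 4 b^3 - 27 c^2.
Plug a = 0, b = -3, c = -4:
  18*(0)*(-3)*(-4) - 4*(0)^3*(-4) + (0)^2*(-3)^2 - 4*(-3)^3 - 27*(-4)^2
  = 0 + (0) + 0 + (108) + (-432)
  = -324.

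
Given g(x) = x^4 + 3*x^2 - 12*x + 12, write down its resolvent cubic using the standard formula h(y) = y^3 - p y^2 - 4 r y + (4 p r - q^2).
h(y) = y^3 - 3*y^2 - 48*y

Identify coefficients: p = 3, q = -12, r = 12.
Plug into h(y) = y^3 - p y^2 - 4 r y + (4 p r - q^2):
  h(y) = y^3 - (3) y^2 - 4*(12) y + (4*(3)*(12) - (-12)^2)
       = y^3 + (-3) y^2 + (-48) y + (0).
Simplifying: h(y) = y^3 - 3*y^2 - 48*y.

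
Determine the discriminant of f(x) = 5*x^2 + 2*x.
Δ = 4

For a quadratic a x^2 + b x + c the discriminant is Δ = b^2 - 4ac = (2)^2 - 4*(5)*(0) = 4 - (0) = 4.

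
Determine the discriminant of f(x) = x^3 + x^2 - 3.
Δ = -231

For x^3 + a x^2 + b x + c the discriminant is Δ = 18 a b c - 4 a^3 c + a^2 b^2 - 4 b^3 - 27 c^2.
Plug a = 1, b = 0, c = -3:
  18*(1)*(0)*(-3) - 4*(1)^3*(-3) + (1)^2*(0)^2 - 4*(0)^3 - 27*(-3)^2
  = 0 + (12) + 0 + (0) + (-243)
  = -231.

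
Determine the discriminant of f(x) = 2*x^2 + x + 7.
Δ = -55

For a quadratic a x^2 + b x + c the discriminant is Δ = b^2 - 4ac = (1)^2 - 4*(2)*(7) = 1 - (56) = -55.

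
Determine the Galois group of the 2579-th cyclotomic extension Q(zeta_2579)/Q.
|Gal(Q(zeta_2579)/Q)| = phi(2579) = 2578; group ≅ (Z/2579Z)^* ≅ Z/2578Z

The n-th cyclotomic polynomial Φ_2579(x) is the minimal polynomial of zeta_2579 over Q and has degree phi(2579) = 2578. So Q(zeta_2579) is a degree-2578 Galois extension with Galois group (Z/2579Z)^*. (Z/2579Z)^* is cyclic since 2579 is an odd prime power (or 4). Hence Gal(Q(zeta_2579)/Q) ≅ Z/2578Z.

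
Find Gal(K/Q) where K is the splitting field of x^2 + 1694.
Gal(K/Q) = Z/2Z (cyclic of order 2)

x^2 + 1694 is irreducible over Q since -1694 is not a rational square. The splitting field Q(sqrt(-1694)) has degree 2 over Q, and its unique nontrivial automorphism is sqrt(-1694) ↦ -sqrt(-1694). Hence Gal(Q(sqrt(-1694))/Q) = Z/2Z.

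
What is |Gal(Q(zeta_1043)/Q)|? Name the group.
|Gal(Q(zeta_1043)/Q)| = phi(1043) = 888; group ≅ (Z/1043Z)^* ≅ Z/6Z × Z/148Z

The n-th cyclotomic polynomial Φ_1043(x) is the minimal polynomial of zeta_1043 over Q and has degree phi(1043) = 888. So Q(zeta_1043) is a degree-888 Galois extension with Galois group (Z/1043Z)^*. By CRT, (Z/1043Z)^* ≅ (Z/7Z)^* × (Z/149Z)^*. Each prime-power unit group is (Z/7Z)^* ≅ Z/6Z; (Z/149Z)^* ≅ Z/148Z. Hence Gal(Q(zeta_1043)/Q) ≅ Z/6Z × Z/148Z.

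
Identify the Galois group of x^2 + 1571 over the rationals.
Gal(K/Q) = Z/2Z (cyclic of order 2)

x^2 + 1571 is irreducible over Q since -1571 is not a rational square. The splitting field Q(sqrt(-1571)) has degree 2 over Q, and its unique nontrivial automorphism is sqrt(-1571) ↦ -sqrt(-1571). Hence Gal(Q(sqrt(-1571))/Q) = Z/2Z.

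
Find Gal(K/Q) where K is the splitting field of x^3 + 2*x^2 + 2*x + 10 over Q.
Gal(K/Q) = S_3 (symmetric group of order 6)

Compute the discriminant of x^3 + (2)*x^2 + (2)*x + (10): Δ = -2316. Since Δ is not a rational square, the Galois group is not contained in A_3; it must be the full S_3 (irreducibility of the cubic rules out anything smaller).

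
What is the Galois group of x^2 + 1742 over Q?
Gal(K/Q) = Z/2Z (cyclic of order 2)

x^2 + 1742 is irreducible over Q since -1742 is not a rational square. The splitting field Q(sqrt(-1742)) has degree 2 over Q, and its unique nontrivial automorphism is sqrt(-1742) ↦ -sqrt(-1742). Hence Gal(Q(sqrt(-1742))/Q) = Z/2Z.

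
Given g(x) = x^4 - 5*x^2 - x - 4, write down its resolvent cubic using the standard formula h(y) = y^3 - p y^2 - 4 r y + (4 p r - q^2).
h(y) = y^3 + 5*y^2 + 16*y + 79

Identify coefficients: p = -5, q = -1, r = -4.
Plug into h(y) = y^3 - p y^2 - 4 r y + (4 p r - q^2):
  h(y) = y^3 - (-5) y^2 - 4*(-4) y + (4*(-5)*(-4) - (-1)^2)
       = y^3 + (5) y^2 + (16) y + (79).
Simplifying: h(y) = y^3 + 5*y^2 + 16*y + 79.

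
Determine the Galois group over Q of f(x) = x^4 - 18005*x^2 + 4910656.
Gal(K/Q) = Z/2Z (cyclic of order 2)

f factors as (x^2 - 277)(x^2 - 17728), so the splitting field is K = Q(sqrt(277), sqrt(17728)). The squarefree part of 277 is 277 and the squarefree part of 17728 is also 277, so sqrt(277) and sqrt(17728) are both rational multiples of sqrt(277). Hence Q(sqrt(277)) = Q(sqrt(17728)) = Q(sqrt(277)), and the splitting field collapses to a single degree-2 extension with Galois group Z/2Z.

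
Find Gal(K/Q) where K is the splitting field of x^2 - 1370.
Gal(K/Q) = Z/2Z (cyclic of order 2)

x^2 - 1370 is irreducible over Q since 1370 is not a rational square. The splitting field Q(sqrt(1370)) has degree 2 over Q, and its unique nontrivial automorphism is sqrt(1370) ↦ -sqrt(1370). Hence Gal(Q(sqrt(1370))/Q) = Z/2Z.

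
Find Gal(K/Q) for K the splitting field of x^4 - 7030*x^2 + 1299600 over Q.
Gal(K/Q) = Z/2Z (cyclic of order 2)

f factors as (x^2 - 6840)(x^2 - 190), so the splitting field is K = Q(sqrt(6840), sqrt(190)). The squarefree part of 6840 is 190 and the squarefree part of 190 is also 190, so sqrt(6840) and sqrt(190) are both rational multiples of sqrt(190). Hence Q(sqrt(6840)) = Q(sqrt(190)) = Q(sqrt(190)), and the splitting field collapses to a single degree-2 extension with Galois group Z/2Z.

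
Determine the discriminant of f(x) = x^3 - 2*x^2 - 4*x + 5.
Δ = 525

For x^3 + a x^2 + b x + c the discriminant is Δ = 18 a b c - 4 a^3 c + a^2 b^2 - 4 b^3 - 27 c^2.
Plug a = -2, b = -4, c = 5:
  18*(-2)*(-4)*(5) - 4*(-2)^3*(5) + (-2)^2*(-4)^2 - 4*(-4)^3 - 27*(5)^2
  = 720 + (160) + 64 + (256) + (-675)
  = 525.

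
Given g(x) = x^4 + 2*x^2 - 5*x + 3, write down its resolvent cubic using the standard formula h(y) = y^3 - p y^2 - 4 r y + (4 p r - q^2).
h(y) = y^3 - 2*y^2 - 12*y - 1

Identify coefficients: p = 2, q = -5, r = 3.
Plug into h(y) = y^3 - p y^2 - 4 r y + (4 p r - q^2):
  h(y) = y^3 - (2) y^2 - 4*(3) y + (4*(2)*(3) - (-5)^2)
       = y^3 + (-2) y^2 + (-12) y + (-1).
Simplifying: h(y) = y^3 - 2*y^2 - 12*y - 1.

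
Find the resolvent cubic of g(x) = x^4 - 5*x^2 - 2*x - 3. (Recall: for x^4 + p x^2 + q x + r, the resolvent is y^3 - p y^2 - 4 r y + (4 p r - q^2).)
h(y) = y^3 + 5*y^2 + 12*y + 56

Identify coefficients: p = -5, q = -2, r = -3.
Plug into h(y) = y^3 - p y^2 - 4 r y + (4 p r - q^2):
  h(y) = y^3 - (-5) y^2 - 4*(-3) y + (4*(-5)*(-3) - (-2)^2)
       = y^3 + (5) y^2 + (12) y + (56).
Simplifying: h(y) = y^3 + 5*y^2 + 12*y + 56.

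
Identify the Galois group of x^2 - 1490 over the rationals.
Gal(K/Q) = Z/2Z (cyclic of order 2)

x^2 - 1490 is irreducible over Q since 1490 is not a rational square. The splitting field Q(sqrt(1490)) has degree 2 over Q, and its unique nontrivial automorphism is sqrt(1490) ↦ -sqrt(1490). Hence Gal(Q(sqrt(1490))/Q) = Z/2Z.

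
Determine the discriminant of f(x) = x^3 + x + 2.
Δ = -112

For a depressed cubic x^3 + p x + q the discriminant is Δ = -4 p^3 - 27 q^2 = -4*(1)^3 - 27*(2)^2 = -4 - 108 = -112.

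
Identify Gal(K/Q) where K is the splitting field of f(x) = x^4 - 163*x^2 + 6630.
Gal(K/Q) = V_4 (Klein four-group, Z/2Z × Z/2Z)

f factors as (x^2 - 85)(x^2 - 78), so the splitting field is K = Q(sqrt(85), sqrt(78)). The elements 85, 78, 6630 are all non-squares in Q, so sqrt(85) and sqrt(78) generate independent quadratic extensions. Thus [K:Q] = 4 and Gal(K/Q) is generated by the two order-2 automorphisms sqrt(85) ↦ -sqrt(85) and sqrt(78) ↦ -sqrt(78), giving V_4.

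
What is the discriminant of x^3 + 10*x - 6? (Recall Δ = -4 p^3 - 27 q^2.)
Δ = -4972

For a depressed cubic x^3 + p x + q the discriminant is Δ = -4 p^3 - 27 q^2 = -4*(10)^3 - 27*(-6)^2 = -4000 - 972 = -4972.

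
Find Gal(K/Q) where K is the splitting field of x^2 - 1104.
Gal(K/Q) = Z/2Z (cyclic of order 2)

x^2 - 1104 is irreducible over Q since 1104 is not a rational square. The splitting field Q(sqrt(1104)) has degree 2 over Q, and its unique nontrivial automorphism is sqrt(1104) ↦ -sqrt(1104). Hence Gal(Q(sqrt(1104))/Q) = Z/2Z.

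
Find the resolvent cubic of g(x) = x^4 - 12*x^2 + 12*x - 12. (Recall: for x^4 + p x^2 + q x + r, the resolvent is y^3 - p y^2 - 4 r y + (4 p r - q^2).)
h(y) = y^3 + 12*y^2 + 48*y + 432

Identify coefficients: p = -12, q = 12, r = -12.
Plug into h(y) = y^3 - p y^2 - 4 r y + (4 p r - q^2):
  h(y) = y^3 - (-12) y^2 - 4*(-12) y + (4*(-12)*(-12) - (12)^2)
       = y^3 + (12) y^2 + (48) y + (432).
Simplifying: h(y) = y^3 + 12*y^2 + 48*y + 432.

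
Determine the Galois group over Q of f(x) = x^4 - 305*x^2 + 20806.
Gal(K/Q) = V_4 (Klein four-group, Z/2Z × Z/2Z)

f factors as (x^2 - 202)(x^2 - 103), so the splitting field is K = Q(sqrt(202), sqrt(103)). The elements 202, 103, 20806 are all non-squares in Q, so sqrt(202) and sqrt(103) generate independent quadratic extensions. Thus [K:Q] = 4 and Gal(K/Q) is generated by the two order-2 automorphisms sqrt(202) ↦ -sqrt(202) and sqrt(103) ↦ -sqrt(103), giving V_4.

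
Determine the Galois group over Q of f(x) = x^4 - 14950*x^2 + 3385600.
Gal(K/Q) = Z/2Z (cyclic of order 2)

f factors as (x^2 - 14720)(x^2 - 230), so the splitting field is K = Q(sqrt(14720), sqrt(230)). The squarefree part of 14720 is 230 and the squarefree part of 230 is also 230, so sqrt(14720) and sqrt(230) are both rational multiples of sqrt(230). Hence Q(sqrt(14720)) = Q(sqrt(230)) = Q(sqrt(230)), and the splitting field collapses to a single degree-2 extension with Galois group Z/2Z.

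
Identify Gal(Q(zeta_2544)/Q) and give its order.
|Gal(Q(zeta_2544)/Q)| = phi(2544) = 832; group ≅ (Z/2544Z)^* ≅ Z/2Z × Z/2Z × Z/4Z × Z/52Z

The n-th cyclotomic polynomial Φ_2544(x) is the minimal polynomial of zeta_2544 over Q and has degree phi(2544) = 832. So Q(zeta_2544) is a degree-832 Galois extension with Galois group (Z/2544Z)^*. By CRT, (Z/2544Z)^* ≅ (Z/16Z)^* × (Z/3Z)^* × (Z/53Z)^*. Each prime-power unit group is (Z/16Z)^* ≅ Z/2Z × Z/4Z; (Z/3Z)^* ≅ Z/2Z; (Z/53Z)^* ≅ Z/52Z. Hence Gal(Q(zeta_2544)/Q) ≅ Z/2Z × Z/2Z × Z/4Z × Z/52Z.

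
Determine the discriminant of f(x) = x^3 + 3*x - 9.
Δ = -2295

For a depressed cubic x^3 + p x + q the discriminant is Δ = -4 p^3 - 27 q^2 = -4*(3)^3 - 27*(-9)^2 = -108 - 2187 = -2295.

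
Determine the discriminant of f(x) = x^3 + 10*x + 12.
Δ = -7888

For a depressed cubic x^3 + p x + q the discriminant is Δ = -4 p^3 - 27 q^2 = -4*(10)^3 - 27*(12)^2 = -4000 - 3888 = -7888.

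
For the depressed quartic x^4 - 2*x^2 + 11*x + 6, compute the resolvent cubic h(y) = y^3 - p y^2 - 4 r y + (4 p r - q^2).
h(y) = y^3 + 2*y^2 - 24*y - 169

Identify coefficients: p = -2, q = 11, r = 6.
Plug into h(y) = y^3 - p y^2 - 4 r y + (4 p r - q^2):
  h(y) = y^3 - (-2) y^2 - 4*(6) y + (4*(-2)*(6) - (11)^2)
       = y^3 + (2) y^2 + (-24) y + (-169).
Simplifying: h(y) = y^3 + 2*y^2 - 24*y - 169.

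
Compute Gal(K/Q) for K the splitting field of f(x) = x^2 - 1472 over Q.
Gal(K/Q) = Z/2Z (cyclic of order 2)

x^2 - 1472 is irreducible over Q since 1472 is not a rational square. The splitting field Q(sqrt(1472)) has degree 2 over Q, and its unique nontrivial automorphism is sqrt(1472) ↦ -sqrt(1472). Hence Gal(Q(sqrt(1472))/Q) = Z/2Z.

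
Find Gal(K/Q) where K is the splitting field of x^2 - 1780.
Gal(K/Q) = Z/2Z (cyclic of order 2)

x^2 - 1780 is irreducible over Q since 1780 is not a rational square. The splitting field Q(sqrt(1780)) has degree 2 over Q, and its unique nontrivial automorphism is sqrt(1780) ↦ -sqrt(1780). Hence Gal(Q(sqrt(1780))/Q) = Z/2Z.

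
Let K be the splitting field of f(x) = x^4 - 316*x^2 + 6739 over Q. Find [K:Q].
[K:Q] = 4

f factors as (x^2 - 23)(x^2 - 293); the splitting field is K = Q(sqrt(23), sqrt(293)). Since 23, 293, and 6739 are all non-squares in Q, the three subfields Q(sqrt(23)), Q(sqrt(293)), Q(sqrt(6739)) are distinct degree-2 extensions, so [K:Q] = 4 (Klein four Galois group).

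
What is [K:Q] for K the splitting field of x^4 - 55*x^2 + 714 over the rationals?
[K:Q] = 4

f factors as (x^2 - 34)(x^2 - 21); the splitting field is K = Q(sqrt(34), sqrt(21)). Since 34, 21, and 714 are all non-squares in Q, the three subfields Q(sqrt(34)), Q(sqrt(21)), Q(sqrt(714)) are distinct degree-2 extensions, so [K:Q] = 4 (Klein four Galois group).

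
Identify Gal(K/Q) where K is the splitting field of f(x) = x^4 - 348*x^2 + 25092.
Gal(K/Q) = V_4 (Klein four-group, Z/2Z × Z/2Z)

f factors as (x^2 - 102)(x^2 - 246), so the splitting field is K = Q(sqrt(102), sqrt(246)). The elements 102, 246, 25092 are all non-squares in Q, so sqrt(102) and sqrt(246) generate independent quadratic extensions. Thus [K:Q] = 4 and Gal(K/Q) is generated by the two order-2 automorphisms sqrt(102) ↦ -sqrt(102) and sqrt(246) ↦ -sqrt(246), giving V_4.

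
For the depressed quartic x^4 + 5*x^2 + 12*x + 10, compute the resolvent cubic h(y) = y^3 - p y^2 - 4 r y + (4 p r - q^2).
h(y) = y^3 - 5*y^2 - 40*y + 56

Identify coefficients: p = 5, q = 12, r = 10.
Plug into h(y) = y^3 - p y^2 - 4 r y + (4 p r - q^2):
  h(y) = y^3 - (5) y^2 - 4*(10) y + (4*(5)*(10) - (12)^2)
       = y^3 + (-5) y^2 + (-40) y + (56).
Simplifying: h(y) = y^3 - 5*y^2 - 40*y + 56.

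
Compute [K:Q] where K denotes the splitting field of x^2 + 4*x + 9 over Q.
[K:Q] = 2

The discriminant of x^2 + (4)*x + (9) is b^2 - 4c = 16 - (36) = -20. Since -20 is not a perfect square in Q, the polynomial is irreducible over Q. Its two roots generate a degree-2 extension, so [K:Q] = 2.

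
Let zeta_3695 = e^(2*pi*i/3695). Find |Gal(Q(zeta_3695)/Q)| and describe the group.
|Gal(Q(zeta_3695)/Q)| = phi(3695) = 2952; group ≅ (Z/3695Z)^* ≅ Z/4Z × Z/738Z

The n-th cyclotomic polynomial Φ_3695(x) is the minimal polynomial of zeta_3695 over Q and has degree phi(3695) = 2952. So Q(zeta_3695) is a degree-2952 Galois extension with Galois group (Z/3695Z)^*. By CRT, (Z/3695Z)^* ≅ (Z/5Z)^* × (Z/739Z)^*. Each prime-power unit group is (Z/5Z)^* ≅ Z/4Z; (Z/739Z)^* ≅ Z/738Z. Hence Gal(Q(zeta_3695)/Q) ≅ Z/4Z × Z/738Z.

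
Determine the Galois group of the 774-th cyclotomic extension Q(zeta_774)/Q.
|Gal(Q(zeta_774)/Q)| = phi(774) = 252; group ≅ (Z/774Z)^* ≅ Z/6Z × Z/42Z

The n-th cyclotomic polynomial Φ_774(x) is the minimal polynomial of zeta_774 over Q and has degree phi(774) = 252. So Q(zeta_774) is a degree-252 Galois extension with Galois group (Z/774Z)^*. By CRT, (Z/774Z)^* ≅ (Z/2Z)^* × (Z/9Z)^* × (Z/43Z)^*. Each prime-power unit group is (Z/2Z)^* ≅ trivial group (order 1); (Z/9Z)^* ≅ Z/6Z; (Z/43Z)^* ≅ Z/42Z. Hence Gal(Q(zeta_774)/Q) ≅ Z/6Z × Z/42Z.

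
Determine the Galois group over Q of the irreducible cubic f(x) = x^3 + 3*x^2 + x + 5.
Gal(K/Q) = S_3 (symmetric group of order 6)

Compute the discriminant of x^3 + (3)*x^2 + (1)*x + (5): Δ = -940. Since Δ is not a rational square, the Galois group is not contained in A_3; it must be the full S_3 (irreducibility of the cubic rules out anything smaller).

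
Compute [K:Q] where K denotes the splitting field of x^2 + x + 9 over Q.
[K:Q] = 2

The discriminant of x^2 + (1)*x + (9) is b^2 - 4c = 1 - (36) = -35. Since -35 is not a perfect square in Q, the polynomial is irreducible over Q. Its two roots generate a degree-2 extension, so [K:Q] = 2.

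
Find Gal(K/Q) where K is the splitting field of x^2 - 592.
Gal(K/Q) = Z/2Z (cyclic of order 2)

x^2 - 592 is irreducible over Q since 592 is not a rational square. The splitting field Q(sqrt(592)) has degree 2 over Q, and its unique nontrivial automorphism is sqrt(592) ↦ -sqrt(592). Hence Gal(Q(sqrt(592))/Q) = Z/2Z.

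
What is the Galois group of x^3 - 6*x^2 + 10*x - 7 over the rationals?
Gal(K/Q) = S_3 (symmetric group of order 6)

Compute the discriminant of x^3 + (-6)*x^2 + (10)*x + (-7): Δ = -211. Since Δ is not a rational square, the Galois group is not contained in A_3; it must be the full S_3 (irreducibility of the cubic rules out anything smaller).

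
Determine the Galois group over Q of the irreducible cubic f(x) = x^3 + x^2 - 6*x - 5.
Gal(K/Q) = S_3 (symmetric group of order 6)

Compute the discriminant of x^3 + (1)*x^2 + (-6)*x + (-5): Δ = 785. Since Δ is not a rational square, the Galois group is not contained in A_3; it must be the full S_3 (irreducibility of the cubic rules out anything smaller).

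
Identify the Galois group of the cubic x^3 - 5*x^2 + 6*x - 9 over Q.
Gal(K/Q) = S_3 (symmetric group of order 6)

Compute the discriminant of x^3 + (-5)*x^2 + (6)*x + (-9): Δ = -1791. Since Δ is not a rational square, the Galois group is not contained in A_3; it must be the full S_3 (irreducibility of the cubic rules out anything smaller).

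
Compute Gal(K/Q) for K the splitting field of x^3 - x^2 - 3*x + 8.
Gal(K/Q) = S_3 (symmetric group of order 6)

Compute the discriminant of x^3 + (-1)*x^2 + (-3)*x + (8): Δ = -1147. Since Δ is not a rational square, the Galois group is not contained in A_3; it must be the full S_3 (irreducibility of the cubic rules out anything smaller).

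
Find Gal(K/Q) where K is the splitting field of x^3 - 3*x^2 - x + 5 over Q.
Gal(K/Q) = S_3 (symmetric group of order 6)

Compute the discriminant of x^3 + (-3)*x^2 + (-1)*x + (5): Δ = 148. Since Δ is not a rational square, the Galois group is not contained in A_3; it must be the full S_3 (irreducibility of the cubic rules out anything smaller).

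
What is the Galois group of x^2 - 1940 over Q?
Gal(K/Q) = Z/2Z (cyclic of order 2)

x^2 - 1940 is irreducible over Q since 1940 is not a rational square. The splitting field Q(sqrt(1940)) has degree 2 over Q, and its unique nontrivial automorphism is sqrt(1940) ↦ -sqrt(1940). Hence Gal(Q(sqrt(1940))/Q) = Z/2Z.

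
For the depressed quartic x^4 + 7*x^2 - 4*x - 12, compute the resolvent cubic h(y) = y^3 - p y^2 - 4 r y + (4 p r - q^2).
h(y) = y^3 - 7*y^2 + 48*y - 352

Identify coefficients: p = 7, q = -4, r = -12.
Plug into h(y) = y^3 - p y^2 - 4 r y + (4 p r - q^2):
  h(y) = y^3 - (7) y^2 - 4*(-12) y + (4*(7)*(-12) - (-4)^2)
       = y^3 + (-7) y^2 + (48) y + (-352).
Simplifying: h(y) = y^3 - 7*y^2 + 48*y - 352.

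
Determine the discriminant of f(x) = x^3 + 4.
Δ = -432

For a depressed cubic x^3 + p x + q the discriminant is Δ = -4 p^3 - 27 q^2 = -4*(0)^3 - 27*(4)^2 = 0 - 432 = -432.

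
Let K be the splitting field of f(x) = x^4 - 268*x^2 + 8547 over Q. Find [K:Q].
[K:Q] = 4

f factors as (x^2 - 231)(x^2 - 37); the splitting field is K = Q(sqrt(231), sqrt(37)). Since 231, 37, and 8547 are all non-squares in Q, the three subfields Q(sqrt(231)), Q(sqrt(37)), Q(sqrt(8547)) are distinct degree-2 extensions, so [K:Q] = 4 (Klein four Galois group).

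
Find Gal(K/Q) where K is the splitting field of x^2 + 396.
Gal(K/Q) = Z/2Z (cyclic of order 2)

x^2 + 396 is irreducible over Q since -396 is not a rational square. The splitting field Q(sqrt(-396)) has degree 2 over Q, and its unique nontrivial automorphism is sqrt(-396) ↦ -sqrt(-396). Hence Gal(Q(sqrt(-396))/Q) = Z/2Z.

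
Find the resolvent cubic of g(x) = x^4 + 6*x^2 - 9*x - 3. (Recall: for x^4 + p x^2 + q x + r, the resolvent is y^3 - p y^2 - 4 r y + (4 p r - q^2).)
h(y) = y^3 - 6*y^2 + 12*y - 153

Identify coefficients: p = 6, q = -9, r = -3.
Plug into h(y) = y^3 - p y^2 - 4 r y + (4 p r - q^2):
  h(y) = y^3 - (6) y^2 - 4*(-3) y + (4*(6)*(-3) - (-9)^2)
       = y^3 + (-6) y^2 + (12) y + (-153).
Simplifying: h(y) = y^3 - 6*y^2 + 12*y - 153.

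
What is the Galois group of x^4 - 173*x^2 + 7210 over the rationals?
Gal(K/Q) = V_4 (Klein four-group, Z/2Z × Z/2Z)

f factors as (x^2 - 70)(x^2 - 103), so the splitting field is K = Q(sqrt(70), sqrt(103)). The elements 70, 103, 7210 are all non-squares in Q, so sqrt(70) and sqrt(103) generate independent quadratic extensions. Thus [K:Q] = 4 and Gal(K/Q) is generated by the two order-2 automorphisms sqrt(70) ↦ -sqrt(70) and sqrt(103) ↦ -sqrt(103), giving V_4.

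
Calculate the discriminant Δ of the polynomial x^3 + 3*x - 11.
Δ = -3375

For a depressed cubic x^3 + p x + q the discriminant is Δ = -4 p^3 - 27 q^2 = -4*(3)^3 - 27*(-11)^2 = -108 - 3267 = -3375.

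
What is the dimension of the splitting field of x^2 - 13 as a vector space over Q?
[K:Q] = 2

The discriminant of x^2 + (0)*x + (-13) is b^2 - 4c = 0 - (-52) = 52. Since 52 is not a perfect square in Q, the polynomial is irreducible over Q. Its two roots generate a degree-2 extension, so [K:Q] = 2.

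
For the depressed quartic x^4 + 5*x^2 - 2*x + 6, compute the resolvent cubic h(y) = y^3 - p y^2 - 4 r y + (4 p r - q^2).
h(y) = y^3 - 5*y^2 - 24*y + 116

Identify coefficients: p = 5, q = -2, r = 6.
Plug into h(y) = y^3 - p y^2 - 4 r y + (4 p r - q^2):
  h(y) = y^3 - (5) y^2 - 4*(6) y + (4*(5)*(6) - (-2)^2)
       = y^3 + (-5) y^2 + (-24) y + (116).
Simplifying: h(y) = y^3 - 5*y^2 - 24*y + 116.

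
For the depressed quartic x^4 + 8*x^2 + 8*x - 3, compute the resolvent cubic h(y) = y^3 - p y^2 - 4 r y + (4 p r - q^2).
h(y) = y^3 - 8*y^2 + 12*y - 160

Identify coefficients: p = 8, q = 8, r = -3.
Plug into h(y) = y^3 - p y^2 - 4 r y + (4 p r - q^2):
  h(y) = y^3 - (8) y^2 - 4*(-3) y + (4*(8)*(-3) - (8)^2)
       = y^3 + (-8) y^2 + (12) y + (-160).
Simplifying: h(y) = y^3 - 8*y^2 + 12*y - 160.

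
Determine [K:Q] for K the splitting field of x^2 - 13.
[K:Q] = 2

The polynomial x^2 - 13 is irreducible over Q since 13 is not a perfect square. Its splitting field is Q(sqrt(13)), which has degree 2 over Q.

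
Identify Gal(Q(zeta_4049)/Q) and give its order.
|Gal(Q(zeta_4049)/Q)| = phi(4049) = 4048; group ≅ (Z/4049Z)^* ≅ Z/4048Z

The n-th cyclotomic polynomial Φ_4049(x) is the minimal polynomial of zeta_4049 over Q and has degree phi(4049) = 4048. So Q(zeta_4049) is a degree-4048 Galois extension with Galois group (Z/4049Z)^*. (Z/4049Z)^* is cyclic since 4049 is an odd prime power (or 4). Hence Gal(Q(zeta_4049)/Q) ≅ Z/4048Z.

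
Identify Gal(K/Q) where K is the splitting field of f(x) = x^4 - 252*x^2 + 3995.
Gal(K/Q) = V_4 (Klein four-group, Z/2Z × Z/2Z)

f factors as (x^2 - 235)(x^2 - 17), so the splitting field is K = Q(sqrt(235), sqrt(17)). The elements 235, 17, 3995 are all non-squares in Q, so sqrt(235) and sqrt(17) generate independent quadratic extensions. Thus [K:Q] = 4 and Gal(K/Q) is generated by the two order-2 automorphisms sqrt(235) ↦ -sqrt(235) and sqrt(17) ↦ -sqrt(17), giving V_4.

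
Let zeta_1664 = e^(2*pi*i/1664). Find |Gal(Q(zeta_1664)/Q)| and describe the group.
|Gal(Q(zeta_1664)/Q)| = phi(1664) = 768; group ≅ (Z/1664Z)^* ≅ Z/2Z × Z/12Z × Z/32Z

The n-th cyclotomic polynomial Φ_1664(x) is the minimal polynomial of zeta_1664 over Q and has degree phi(1664) = 768. So Q(zeta_1664) is a degree-768 Galois extension with Galois group (Z/1664Z)^*. By CRT, (Z/1664Z)^* ≅ (Z/128Z)^* × (Z/13Z)^*. Each prime-power unit group is (Z/128Z)^* ≅ Z/2Z × Z/32Z; (Z/13Z)^* ≅ Z/12Z. Hence Gal(Q(zeta_1664)/Q) ≅ Z/2Z × Z/12Z × Z/32Z.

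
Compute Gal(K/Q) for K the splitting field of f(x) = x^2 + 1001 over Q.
Gal(K/Q) = Z/2Z (cyclic of order 2)

x^2 + 1001 is irreducible over Q since -1001 is not a rational square. The splitting field Q(sqrt(-1001)) has degree 2 over Q, and its unique nontrivial automorphism is sqrt(-1001) ↦ -sqrt(-1001). Hence Gal(Q(sqrt(-1001))/Q) = Z/2Z.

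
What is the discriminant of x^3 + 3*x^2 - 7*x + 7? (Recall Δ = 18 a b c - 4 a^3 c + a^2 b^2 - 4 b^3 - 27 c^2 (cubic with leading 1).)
Δ = -2912

For x^3 + a x^2 + b x + c the discriminant is Δ = 18 a b c - 4 a^3 c + a^2 b^2 - 4 b^3 - 27 c^2.
Plug a = 3, b = -7, c = 7:
  18*(3)*(-7)*(7) - 4*(3)^3*(7) + (3)^2*(-7)^2 - 4*(-7)^3 - 27*(7)^2
  = -2646 + (-756) + 441 + (1372) + (-1323)
  = -2912.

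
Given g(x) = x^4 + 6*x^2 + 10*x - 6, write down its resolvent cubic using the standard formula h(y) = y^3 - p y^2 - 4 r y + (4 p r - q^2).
h(y) = y^3 - 6*y^2 + 24*y - 244

Identify coefficients: p = 6, q = 10, r = -6.
Plug into h(y) = y^3 - p y^2 - 4 r y + (4 p r - q^2):
  h(y) = y^3 - (6) y^2 - 4*(-6) y + (4*(6)*(-6) - (10)^2)
       = y^3 + (-6) y^2 + (24) y + (-244).
Simplifying: h(y) = y^3 - 6*y^2 + 24*y - 244.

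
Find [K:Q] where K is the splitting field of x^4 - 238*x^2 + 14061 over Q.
[K:Q] = 4

f factors as (x^2 - 129)(x^2 - 109); the splitting field is K = Q(sqrt(129), sqrt(109)). Since 129, 109, and 14061 are all non-squares in Q, the three subfields Q(sqrt(129)), Q(sqrt(109)), Q(sqrt(14061)) are distinct degree-2 extensions, so [K:Q] = 4 (Klein four Galois group).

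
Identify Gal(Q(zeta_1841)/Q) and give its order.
|Gal(Q(zeta_1841)/Q)| = phi(1841) = 1572; group ≅ (Z/1841Z)^* ≅ Z/6Z × Z/262Z

The n-th cyclotomic polynomial Φ_1841(x) is the minimal polynomial of zeta_1841 over Q and has degree phi(1841) = 1572. So Q(zeta_1841) is a degree-1572 Galois extension with Galois group (Z/1841Z)^*. By CRT, (Z/1841Z)^* ≅ (Z/7Z)^* × (Z/263Z)^*. Each prime-power unit group is (Z/7Z)^* ≅ Z/6Z; (Z/263Z)^* ≅ Z/262Z. Hence Gal(Q(zeta_1841)/Q) ≅ Z/6Z × Z/262Z.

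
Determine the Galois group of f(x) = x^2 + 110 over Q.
Gal(K/Q) = Z/2Z (cyclic of order 2)

x^2 + 110 is irreducible over Q since -110 is not a rational square. The splitting field Q(sqrt(-110)) has degree 2 over Q, and its unique nontrivial automorphism is sqrt(-110) ↦ -sqrt(-110). Hence Gal(Q(sqrt(-110))/Q) = Z/2Z.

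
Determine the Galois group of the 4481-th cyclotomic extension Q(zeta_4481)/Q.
|Gal(Q(zeta_4481)/Q)| = phi(4481) = 4480; group ≅ (Z/4481Z)^* ≅ Z/4480Z

The n-th cyclotomic polynomial Φ_4481(x) is the minimal polynomial of zeta_4481 over Q and has degree phi(4481) = 4480. So Q(zeta_4481) is a degree-4480 Galois extension with Galois group (Z/4481Z)^*. (Z/4481Z)^* is cyclic since 4481 is an odd prime power (or 4). Hence Gal(Q(zeta_4481)/Q) ≅ Z/4480Z.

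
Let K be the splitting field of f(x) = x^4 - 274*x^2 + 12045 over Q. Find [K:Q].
[K:Q] = 4

f factors as (x^2 - 219)(x^2 - 55); the splitting field is K = Q(sqrt(219), sqrt(55)). Since 219, 55, and 12045 are all non-squares in Q, the three subfields Q(sqrt(219)), Q(sqrt(55)), Q(sqrt(12045)) are distinct degree-2 extensions, so [K:Q] = 4 (Klein four Galois group).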